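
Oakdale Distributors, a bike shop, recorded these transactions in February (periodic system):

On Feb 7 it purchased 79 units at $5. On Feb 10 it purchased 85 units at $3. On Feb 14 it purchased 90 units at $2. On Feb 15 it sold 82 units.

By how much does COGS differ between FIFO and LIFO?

FIFO COGS: 79 @ $5 + 3 @ $3 = $404
LIFO COGS: 82 @ $2 = $164
Difference = |$404 − $164| = $240

$240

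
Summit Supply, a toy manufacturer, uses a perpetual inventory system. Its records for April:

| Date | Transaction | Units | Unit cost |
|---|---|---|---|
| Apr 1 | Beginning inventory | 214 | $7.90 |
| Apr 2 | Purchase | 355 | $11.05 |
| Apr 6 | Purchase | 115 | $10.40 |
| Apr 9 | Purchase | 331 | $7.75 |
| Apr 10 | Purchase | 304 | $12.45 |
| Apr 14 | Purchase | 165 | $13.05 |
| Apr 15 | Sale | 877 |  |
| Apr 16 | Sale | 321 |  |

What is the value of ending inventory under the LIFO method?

Apr 15, 877 sold [LIFO — newest first]: 165 @ $13.05 + 304 @ $12.45 + 331 @ $7.75 + 77 @ $10.40 = $9,304.10
Apr 16, 321 sold [LIFO — newest first]: 38 @ $10.40 + 283 @ $11.05 = $3,522.35
Total COGS = $9,304.10 + $3,522.35 = $12,826.45
Ending inventory: 214 @ $7.90 + 72 @ $11.05 = $2,486.20
Check: goods available $15,312.65 = COGS $12,826.45 + ending $2,486.20

Ending inventory = $2,486.20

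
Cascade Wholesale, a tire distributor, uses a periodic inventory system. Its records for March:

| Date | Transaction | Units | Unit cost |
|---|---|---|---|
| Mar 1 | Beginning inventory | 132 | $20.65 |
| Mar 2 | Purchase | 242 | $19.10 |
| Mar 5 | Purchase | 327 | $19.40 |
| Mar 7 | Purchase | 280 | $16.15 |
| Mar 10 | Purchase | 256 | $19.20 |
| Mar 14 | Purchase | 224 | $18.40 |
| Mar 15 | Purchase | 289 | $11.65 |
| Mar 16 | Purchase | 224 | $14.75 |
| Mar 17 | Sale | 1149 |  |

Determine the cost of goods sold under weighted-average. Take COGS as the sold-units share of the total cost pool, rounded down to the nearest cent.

Mar 17, sell 1149: 1149/1974 × $33,921.45 → $19,744.55
Ending inventory (cost pool remaining) = $14,176.90

COGS = $19,744.55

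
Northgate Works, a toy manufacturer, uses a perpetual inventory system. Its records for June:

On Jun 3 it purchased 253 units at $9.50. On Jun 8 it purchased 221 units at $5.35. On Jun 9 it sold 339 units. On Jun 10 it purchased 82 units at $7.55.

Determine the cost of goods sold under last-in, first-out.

COGS = $2,303.35

Jun 9, 339 sold [LIFO — newest first]: 221 @ $5.35 + 118 @ $9.50 = $2,303.35
Ending inventory: 135 @ $9.50 + 82 @ $7.55 = $1,901.60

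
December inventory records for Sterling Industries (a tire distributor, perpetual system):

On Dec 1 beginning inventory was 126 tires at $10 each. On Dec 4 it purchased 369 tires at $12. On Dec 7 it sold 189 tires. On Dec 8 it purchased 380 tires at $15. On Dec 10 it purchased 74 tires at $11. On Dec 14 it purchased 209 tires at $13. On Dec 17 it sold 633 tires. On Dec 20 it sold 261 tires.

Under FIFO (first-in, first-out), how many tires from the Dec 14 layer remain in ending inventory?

75

Dec 7, 189 sold [FIFO — oldest first]: 126 @ $10 + 63 @ $12 = $2,016
Dec 17, 633 sold [FIFO — oldest first]: 306 @ $12 + 327 @ $15 = $8,577
Dec 20, 261 sold [FIFO — oldest first]: 53 @ $15 + 74 @ $11 + 134 @ $13 = $3,351
Total COGS = $2,016 + $8,577 + $3,351 = $13,944
Ending inventory: 75 @ $13 = $975
Check: goods available $14,919 = COGS $13,944 + ending $975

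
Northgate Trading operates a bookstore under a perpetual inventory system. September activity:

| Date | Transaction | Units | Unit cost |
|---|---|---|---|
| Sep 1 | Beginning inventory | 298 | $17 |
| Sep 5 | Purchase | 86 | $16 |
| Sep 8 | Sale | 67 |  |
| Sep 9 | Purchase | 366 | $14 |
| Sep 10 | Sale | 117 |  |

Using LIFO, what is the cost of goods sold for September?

Sep 8, 67 sold [LIFO — newest first]: 67 @ $16 = $1,072
Sep 10, 117 sold [LIFO — newest first]: 117 @ $14 = $1,638
Total COGS = $1,072 + $1,638 = $2,710
Ending inventory: 298 @ $17 + 19 @ $16 + 249 @ $14 = $8,856
Check: goods available $11,566 = COGS $2,710 + ending $8,856

COGS = $2,710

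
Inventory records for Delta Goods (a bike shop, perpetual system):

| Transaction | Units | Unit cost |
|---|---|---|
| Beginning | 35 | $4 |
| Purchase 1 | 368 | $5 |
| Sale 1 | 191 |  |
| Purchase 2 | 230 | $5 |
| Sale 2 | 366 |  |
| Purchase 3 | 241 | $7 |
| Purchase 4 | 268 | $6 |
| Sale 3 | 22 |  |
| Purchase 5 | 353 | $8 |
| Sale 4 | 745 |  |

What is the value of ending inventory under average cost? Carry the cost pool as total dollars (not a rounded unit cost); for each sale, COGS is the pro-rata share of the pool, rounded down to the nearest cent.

Ending inventory = $1,186.88

After Beginning: 35 on hand, pool $140.00 (≈ $4.0000 each)
After Purchase 1: 403 on hand, pool $1,980.00 (≈ $4.9132 each)
Sale 1, sell 191: 191/403 × $1,980.00 → $938.41
After Purchase 2: 442 on hand, pool $2,191.59 (≈ $4.9583 each)
Sale 2, sell 366: 366/442 × $2,191.59 → $1,814.75
After Purchase 3: 317 on hand, pool $2,063.84 (≈ $6.5105 each)
After Purchase 4: 585 on hand, pool $3,671.84 (≈ $6.2766 each)
Sale 3, sell 22: 22/585 × $3,671.84 → $138.08
After Purchase 5: 916 on hand, pool $6,357.76 (≈ $6.9408 each)
Sale 4, sell 745: 745/916 × $6,357.76 → $5,170.88
Total COGS = $938.41 + $1,814.75 + $138.08 + $5,170.88 = $8,062.12
Ending inventory (cost pool remaining) = $1,186.88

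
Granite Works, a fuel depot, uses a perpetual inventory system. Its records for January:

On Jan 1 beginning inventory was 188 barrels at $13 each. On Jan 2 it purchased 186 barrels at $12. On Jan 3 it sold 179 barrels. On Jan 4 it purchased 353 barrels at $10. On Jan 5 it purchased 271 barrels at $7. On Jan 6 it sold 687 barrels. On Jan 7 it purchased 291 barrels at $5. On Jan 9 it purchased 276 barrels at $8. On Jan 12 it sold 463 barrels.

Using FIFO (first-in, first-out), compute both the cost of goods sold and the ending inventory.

Jan 3, 179 sold [FIFO — oldest first]: 179 @ $13 = $2,327
Jan 6, 687 sold [FIFO — oldest first]: 9 @ $13 + 186 @ $12 + 353 @ $10 + 139 @ $7 = $6,852
Jan 12, 463 sold [FIFO — oldest first]: 132 @ $7 + 291 @ $5 + 40 @ $8 = $2,699
Total COGS = $2,327 + $6,852 + $2,699 = $11,878
Ending inventory: 236 @ $8 = $1,888

COGS = $11,878; ending inventory = $1,888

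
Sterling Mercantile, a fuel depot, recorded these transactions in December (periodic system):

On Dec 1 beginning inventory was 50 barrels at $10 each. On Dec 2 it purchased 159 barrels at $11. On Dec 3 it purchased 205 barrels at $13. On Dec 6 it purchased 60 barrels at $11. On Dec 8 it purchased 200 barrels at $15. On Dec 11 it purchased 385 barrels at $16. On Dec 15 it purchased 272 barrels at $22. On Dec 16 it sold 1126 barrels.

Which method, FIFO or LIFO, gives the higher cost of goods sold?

FIFO COGS: 50 @ $10 + 159 @ $11 + 205 @ $13 + 60 @ $11 + 200 @ $15 + 385 @ $16 + 67 @ $22 = $16,208
LIFO COGS: 272 @ $22 + 385 @ $16 + 200 @ $15 + 60 @ $11 + 205 @ $13 + 4 @ $11 = $18,513

LIFO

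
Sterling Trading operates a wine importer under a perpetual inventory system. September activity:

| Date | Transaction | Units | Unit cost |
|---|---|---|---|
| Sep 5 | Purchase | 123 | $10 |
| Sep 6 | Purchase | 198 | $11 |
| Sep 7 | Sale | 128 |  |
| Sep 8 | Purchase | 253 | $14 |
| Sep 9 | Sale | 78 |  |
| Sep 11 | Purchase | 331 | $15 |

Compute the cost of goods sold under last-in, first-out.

Sep 7, 128 sold [LIFO — newest first]: 128 @ $11 = $1,408
Sep 9, 78 sold [LIFO — newest first]: 78 @ $14 = $1,092
Total COGS = $1,408 + $1,092 = $2,500
Ending inventory: 123 @ $10 + 70 @ $11 + 175 @ $14 + 331 @ $15 = $9,415

COGS = $2,500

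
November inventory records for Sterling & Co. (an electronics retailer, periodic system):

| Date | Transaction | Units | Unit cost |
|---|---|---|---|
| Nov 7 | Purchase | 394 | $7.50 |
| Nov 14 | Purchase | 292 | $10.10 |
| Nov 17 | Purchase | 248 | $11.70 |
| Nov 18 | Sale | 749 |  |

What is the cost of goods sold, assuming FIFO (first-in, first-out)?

COGS = $6,641.30

Nov 18, 749 sold [FIFO — oldest first]: 394 @ $7.50 + 292 @ $10.10 + 63 @ $11.70 = $6,641.30
Ending inventory: 185 @ $11.70 = $2,164.50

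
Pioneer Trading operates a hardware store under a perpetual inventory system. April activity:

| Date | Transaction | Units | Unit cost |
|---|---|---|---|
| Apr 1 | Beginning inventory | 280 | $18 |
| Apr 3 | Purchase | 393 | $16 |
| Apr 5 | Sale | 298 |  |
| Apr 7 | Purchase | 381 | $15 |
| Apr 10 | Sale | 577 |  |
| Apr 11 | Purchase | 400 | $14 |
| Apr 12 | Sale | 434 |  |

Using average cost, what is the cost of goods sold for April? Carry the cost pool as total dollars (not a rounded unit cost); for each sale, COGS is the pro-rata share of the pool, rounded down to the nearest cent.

COGS = $20,527.43

After Apr 1: 280 on hand, pool $5,040.00 (≈ $18.0000 each)
After Apr 3: 673 on hand, pool $11,328.00 (≈ $16.8321 each)
Apr 5, sell 298: 298/673 × $11,328.00 → $5,015.96
After Apr 7: 756 on hand, pool $12,027.04 (≈ $15.9088 each)
Apr 10, sell 577: 577/756 × $12,027.04 → $9,179.36
After Apr 11: 579 on hand, pool $8,447.68 (≈ $14.5901 each)
Apr 12, sell 434: 434/579 × $8,447.68 → $6,332.11
Total COGS = $5,015.96 + $9,179.36 + $6,332.11 = $20,527.43
Ending inventory (cost pool remaining) = $2,115.57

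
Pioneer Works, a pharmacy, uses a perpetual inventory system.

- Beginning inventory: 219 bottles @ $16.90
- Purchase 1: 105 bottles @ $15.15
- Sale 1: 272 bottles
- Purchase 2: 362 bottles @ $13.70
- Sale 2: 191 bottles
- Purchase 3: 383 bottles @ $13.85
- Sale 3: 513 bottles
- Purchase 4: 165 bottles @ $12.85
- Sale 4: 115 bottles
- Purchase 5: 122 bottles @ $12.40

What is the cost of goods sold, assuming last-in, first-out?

Sale 1 (272) [LIFO — newest first]: 105 @ $15.15 + 167 @ $16.90 = $4,413.05
Sale 2 (191) [LIFO — newest first]: 191 @ $13.70 = $2,616.70
Sale 3 (513) [LIFO — newest first]: 383 @ $13.85 + 130 @ $13.70 = $7,085.55
Sale 4 (115) [LIFO — newest first]: 115 @ $12.85 = $1,477.75
Total COGS = $4,413.05 + $2,616.70 + $7,085.55 + $1,477.75 = $15,593.05
Ending inventory: 52 @ $16.90 + 41 @ $13.70 + 50 @ $12.85 + 122 @ $12.40 = $3,595.80
Check: goods available $19,188.85 = COGS $15,593.05 + ending $3,595.80

COGS = $15,593.05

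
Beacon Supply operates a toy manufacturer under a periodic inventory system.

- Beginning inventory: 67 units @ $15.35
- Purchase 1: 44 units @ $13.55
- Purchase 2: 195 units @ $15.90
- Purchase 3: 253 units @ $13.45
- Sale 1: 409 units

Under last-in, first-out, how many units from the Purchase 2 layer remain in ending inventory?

39

Sale 1 (409) [LIFO — newest first]: 253 @ $13.45 + 156 @ $15.90 = $5,883.25
Ending inventory: 67 @ $15.35 + 44 @ $13.55 + 39 @ $15.90 = $2,244.75
Check: goods available $8,128.00 = COGS $5,883.25 + ending $2,244.75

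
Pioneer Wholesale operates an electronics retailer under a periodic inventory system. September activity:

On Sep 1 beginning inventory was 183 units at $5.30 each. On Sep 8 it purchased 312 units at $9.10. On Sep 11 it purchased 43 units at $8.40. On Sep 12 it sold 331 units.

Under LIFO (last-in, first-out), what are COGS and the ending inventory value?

COGS = $2,982.00; ending inventory = $1,188.30

Sep 12, 331 sold [LIFO — newest first]: 43 @ $8.40 + 288 @ $9.10 = $2,982.00
Ending inventory: 183 @ $5.30 + 24 @ $9.10 = $1,188.30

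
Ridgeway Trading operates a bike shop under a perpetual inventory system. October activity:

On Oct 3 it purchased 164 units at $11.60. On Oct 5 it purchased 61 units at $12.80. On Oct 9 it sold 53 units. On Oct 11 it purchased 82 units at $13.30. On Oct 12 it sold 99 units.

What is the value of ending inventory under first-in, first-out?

Ending inventory = $2,010.60

Oct 9, 53 sold [FIFO — oldest first]: 53 @ $11.60 = $614.80
Oct 12, 99 sold [FIFO — oldest first]: 99 @ $11.60 = $1,148.40
Total COGS = $614.80 + $1,148.40 = $1,763.20
Ending inventory: 12 @ $11.60 + 61 @ $12.80 + 82 @ $13.30 = $2,010.60
Check: goods available $3,773.80 = COGS $1,763.20 + ending $2,010.60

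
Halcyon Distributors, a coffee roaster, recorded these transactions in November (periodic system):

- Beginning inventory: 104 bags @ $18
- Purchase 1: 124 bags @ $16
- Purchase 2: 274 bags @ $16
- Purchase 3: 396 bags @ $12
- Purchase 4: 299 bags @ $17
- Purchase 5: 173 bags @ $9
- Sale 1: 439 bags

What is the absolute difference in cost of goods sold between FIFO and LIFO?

$1,153

FIFO COGS: 104 @ $18 + 124 @ $16 + 211 @ $16 = $7,232
LIFO COGS: 173 @ $9 + 266 @ $17 = $6,079
Difference = |$7,232 − $6,079| = $1,153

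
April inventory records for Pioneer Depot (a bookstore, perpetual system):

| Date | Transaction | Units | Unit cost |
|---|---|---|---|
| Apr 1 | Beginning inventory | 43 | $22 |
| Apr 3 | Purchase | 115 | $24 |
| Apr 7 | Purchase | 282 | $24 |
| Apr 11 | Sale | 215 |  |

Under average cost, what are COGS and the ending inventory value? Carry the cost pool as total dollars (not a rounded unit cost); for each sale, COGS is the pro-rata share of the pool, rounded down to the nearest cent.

After Apr 1: 43 on hand, pool $946.00 (≈ $22.0000 each)
After Apr 3: 158 on hand, pool $3,706.00 (≈ $23.4557 each)
After Apr 7: 440 on hand, pool $10,474.00 (≈ $23.8045 each)
Apr 11, sell 215: 215/440 × $10,474.00 → $5,117.97
Ending inventory (cost pool remaining) = $5,356.03
Check: goods available $10,474.00 = COGS $5,117.97 + ending $5,356.03

COGS = $5,117.97; ending inventory = $5,356.03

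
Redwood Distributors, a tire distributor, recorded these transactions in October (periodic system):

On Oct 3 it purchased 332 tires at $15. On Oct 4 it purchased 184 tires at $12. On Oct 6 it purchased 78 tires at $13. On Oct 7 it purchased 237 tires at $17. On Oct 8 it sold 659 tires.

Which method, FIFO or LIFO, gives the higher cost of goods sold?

LIFO

FIFO COGS: 332 @ $15 + 184 @ $12 + 78 @ $13 + 65 @ $17 = $9,307
LIFO COGS: 237 @ $17 + 78 @ $13 + 184 @ $12 + 160 @ $15 = $9,651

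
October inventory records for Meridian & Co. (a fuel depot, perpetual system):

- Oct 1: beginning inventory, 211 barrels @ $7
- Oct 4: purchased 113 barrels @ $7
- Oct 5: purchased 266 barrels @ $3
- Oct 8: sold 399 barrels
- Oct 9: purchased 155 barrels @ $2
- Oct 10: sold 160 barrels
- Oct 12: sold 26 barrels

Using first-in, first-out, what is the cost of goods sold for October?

COGS = $3,051

Oct 8, 399 sold [FIFO — oldest first]: 211 @ $7 + 113 @ $7 + 75 @ $3 = $2,493
Oct 10, 160 sold [FIFO — oldest first]: 160 @ $3 = $480
Oct 12, 26 sold [FIFO — oldest first]: 26 @ $3 = $78
Total COGS = $2,493 + $480 + $78 = $3,051
Ending inventory: 5 @ $3 + 155 @ $2 = $325
Check: goods available $3,376 = COGS $3,051 + ending $325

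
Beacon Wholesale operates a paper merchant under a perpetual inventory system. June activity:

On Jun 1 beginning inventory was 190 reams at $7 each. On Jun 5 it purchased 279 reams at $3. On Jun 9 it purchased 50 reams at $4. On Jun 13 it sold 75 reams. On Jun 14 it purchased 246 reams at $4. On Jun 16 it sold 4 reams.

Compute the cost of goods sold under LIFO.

COGS = $291

Jun 13, 75 sold [LIFO — newest first]: 50 @ $4 + 25 @ $3 = $275
Jun 16, 4 sold [LIFO — newest first]: 4 @ $4 = $16
Total COGS = $275 + $16 = $291
Ending inventory: 190 @ $7 + 254 @ $3 + 242 @ $4 = $3,060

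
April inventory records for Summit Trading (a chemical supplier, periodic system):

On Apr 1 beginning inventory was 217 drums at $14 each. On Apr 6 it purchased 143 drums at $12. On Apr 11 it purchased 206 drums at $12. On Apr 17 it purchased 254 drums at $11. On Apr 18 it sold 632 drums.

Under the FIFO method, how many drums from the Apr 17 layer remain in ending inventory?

Apr 18, 632 sold [FIFO — oldest first]: 217 @ $14 + 143 @ $12 + 206 @ $12 + 66 @ $11 = $7,952
Ending inventory: 188 @ $11 = $2,068

188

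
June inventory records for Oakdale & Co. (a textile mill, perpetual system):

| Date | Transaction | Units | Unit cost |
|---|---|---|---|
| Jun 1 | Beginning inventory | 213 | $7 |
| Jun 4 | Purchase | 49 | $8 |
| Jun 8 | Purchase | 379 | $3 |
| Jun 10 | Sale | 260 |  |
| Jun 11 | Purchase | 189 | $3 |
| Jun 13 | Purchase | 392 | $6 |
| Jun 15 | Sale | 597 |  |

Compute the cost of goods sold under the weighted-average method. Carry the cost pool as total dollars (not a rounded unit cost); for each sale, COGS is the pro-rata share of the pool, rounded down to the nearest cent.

COGS = $4,150.40

After Jun 1: 213 on hand, pool $1,491.00 (≈ $7.0000 each)
After Jun 4: 262 on hand, pool $1,883.00 (≈ $7.1870 each)
After Jun 8: 641 on hand, pool $3,020.00 (≈ $4.7114 each)
Jun 10, sell 260: 260/641 × $3,020.00 → $1,224.96
After Jun 11: 570 on hand, pool $2,362.04 (≈ $4.1439 each)
After Jun 13: 962 on hand, pool $4,714.04 (≈ $4.9002 each)
Jun 15, sell 597: 597/962 × $4,714.04 → $2,925.44
Total COGS = $1,224.96 + $2,925.44 = $4,150.40
Ending inventory (cost pool remaining) = $1,788.60
Check: goods available $5,939.00 = COGS $4,150.40 + ending $1,788.60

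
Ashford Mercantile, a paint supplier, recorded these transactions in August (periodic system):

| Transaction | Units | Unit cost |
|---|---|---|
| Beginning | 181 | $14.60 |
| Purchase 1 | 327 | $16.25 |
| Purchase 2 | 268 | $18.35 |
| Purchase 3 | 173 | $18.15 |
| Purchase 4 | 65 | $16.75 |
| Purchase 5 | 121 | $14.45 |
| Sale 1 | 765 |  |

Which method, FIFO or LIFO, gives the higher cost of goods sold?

LIFO

FIFO COGS: 181 @ $14.60 + 327 @ $16.25 + 257 @ $18.35 = $12,672.30
LIFO COGS: 121 @ $14.45 + 65 @ $16.75 + 173 @ $18.15 + 268 @ $18.35 + 138 @ $16.25 = $13,137.45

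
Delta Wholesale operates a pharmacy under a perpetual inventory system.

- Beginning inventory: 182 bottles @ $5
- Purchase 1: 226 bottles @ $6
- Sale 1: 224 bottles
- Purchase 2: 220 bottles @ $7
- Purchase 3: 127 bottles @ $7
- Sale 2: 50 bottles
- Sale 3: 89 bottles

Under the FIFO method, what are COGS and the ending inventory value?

Sale 1 (224) [FIFO — oldest first]: 182 @ $5 + 42 @ $6 = $1,162
Sale 2 (50) [FIFO — oldest first]: 50 @ $6 = $300
Sale 3 (89) [FIFO — oldest first]: 89 @ $6 = $534
Total COGS = $1,162 + $300 + $534 = $1,996
Ending inventory: 45 @ $6 + 220 @ $7 + 127 @ $7 = $2,699
Check: goods available $4,695 = COGS $1,996 + ending $2,699

COGS = $1,996; ending inventory = $2,699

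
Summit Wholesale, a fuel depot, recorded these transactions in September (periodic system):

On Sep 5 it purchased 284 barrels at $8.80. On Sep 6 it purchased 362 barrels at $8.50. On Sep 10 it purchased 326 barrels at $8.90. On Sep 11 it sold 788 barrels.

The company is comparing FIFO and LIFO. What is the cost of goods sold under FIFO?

COGS = $6,840.00

FIFO COGS: 284 @ $8.80 + 362 @ $8.50 + 142 @ $8.90 = $6,840.00
LIFO COGS: 326 @ $8.90 + 362 @ $8.50 + 100 @ $8.80 = $6,858.40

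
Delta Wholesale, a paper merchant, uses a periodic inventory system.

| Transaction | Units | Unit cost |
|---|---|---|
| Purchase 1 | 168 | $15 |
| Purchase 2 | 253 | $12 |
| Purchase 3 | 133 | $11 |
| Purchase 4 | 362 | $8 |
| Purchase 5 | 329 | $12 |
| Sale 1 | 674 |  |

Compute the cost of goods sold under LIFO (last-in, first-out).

COGS = $6,708

Sale 1 (674) [LIFO — newest first]: 329 @ $12 + 345 @ $8 = $6,708
Ending inventory: 168 @ $15 + 253 @ $12 + 133 @ $11 + 17 @ $8 = $7,155
Check: goods available $13,863 = COGS $6,708 + ending $7,155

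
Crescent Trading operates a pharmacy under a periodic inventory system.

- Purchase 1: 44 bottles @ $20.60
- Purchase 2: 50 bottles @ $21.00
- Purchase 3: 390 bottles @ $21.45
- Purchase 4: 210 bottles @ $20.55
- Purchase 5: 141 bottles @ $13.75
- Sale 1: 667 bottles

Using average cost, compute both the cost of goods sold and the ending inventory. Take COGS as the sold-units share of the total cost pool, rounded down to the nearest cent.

Sale 1, sell 667: 667/835 × $16,576.15 → $13,241.06
Ending inventory (cost pool remaining) = $3,335.09

COGS = $13,241.06; ending inventory = $3,335.09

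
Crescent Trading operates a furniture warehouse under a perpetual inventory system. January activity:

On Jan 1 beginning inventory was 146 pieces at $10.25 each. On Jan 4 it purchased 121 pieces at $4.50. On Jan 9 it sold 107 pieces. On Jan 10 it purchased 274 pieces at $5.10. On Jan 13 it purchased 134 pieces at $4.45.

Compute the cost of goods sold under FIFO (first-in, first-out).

COGS = $1,096.75

Jan 9, 107 sold [FIFO — oldest first]: 107 @ $10.25 = $1,096.75
Ending inventory: 39 @ $10.25 + 121 @ $4.50 + 274 @ $5.10 + 134 @ $4.45 = $2,937.95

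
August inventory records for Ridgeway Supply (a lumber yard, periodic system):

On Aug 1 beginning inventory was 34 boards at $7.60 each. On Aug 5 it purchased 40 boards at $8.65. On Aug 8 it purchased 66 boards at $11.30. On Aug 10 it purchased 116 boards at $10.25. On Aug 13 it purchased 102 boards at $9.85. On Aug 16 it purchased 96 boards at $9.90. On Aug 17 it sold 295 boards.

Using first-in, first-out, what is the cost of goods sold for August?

Aug 17, 295 sold [FIFO — oldest first]: 34 @ $7.60 + 40 @ $8.65 + 66 @ $11.30 + 116 @ $10.25 + 39 @ $9.85 = $2,923.35
Ending inventory: 63 @ $9.85 + 96 @ $9.90 = $1,570.95
Check: goods available $4,494.30 = COGS $2,923.35 + ending $1,570.95

COGS = $2,923.35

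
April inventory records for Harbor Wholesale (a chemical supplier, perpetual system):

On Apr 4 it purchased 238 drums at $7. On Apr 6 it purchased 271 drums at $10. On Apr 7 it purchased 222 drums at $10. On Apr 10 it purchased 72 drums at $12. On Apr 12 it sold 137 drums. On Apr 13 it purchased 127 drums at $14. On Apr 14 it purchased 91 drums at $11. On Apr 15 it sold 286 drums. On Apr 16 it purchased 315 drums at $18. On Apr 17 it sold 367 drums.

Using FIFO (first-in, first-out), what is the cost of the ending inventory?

Apr 12, 137 sold [FIFO — oldest first]: 137 @ $7 = $959
Apr 15, 286 sold [FIFO — oldest first]: 101 @ $7 + 185 @ $10 = $2,557
Apr 17, 367 sold [FIFO — oldest first]: 86 @ $10 + 222 @ $10 + 59 @ $12 = $3,788
Total COGS = $959 + $2,557 + $3,788 = $7,304
Ending inventory: 13 @ $12 + 127 @ $14 + 91 @ $11 + 315 @ $18 = $8,605
Check: goods available $15,909 = COGS $7,304 + ending $8,605

Ending inventory = $8,605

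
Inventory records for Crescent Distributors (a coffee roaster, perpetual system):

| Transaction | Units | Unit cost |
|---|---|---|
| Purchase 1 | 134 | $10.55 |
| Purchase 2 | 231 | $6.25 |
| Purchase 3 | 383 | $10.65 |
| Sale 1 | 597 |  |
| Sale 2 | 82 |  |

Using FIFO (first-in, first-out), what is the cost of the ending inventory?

Sale 1 (597) [FIFO — oldest first]: 134 @ $10.55 + 231 @ $6.25 + 232 @ $10.65 = $5,328.25
Sale 2 (82) [FIFO — oldest first]: 82 @ $10.65 = $873.30
Total COGS = $5,328.25 + $873.30 = $6,201.55
Ending inventory: 69 @ $10.65 = $734.85

Ending inventory = $734.85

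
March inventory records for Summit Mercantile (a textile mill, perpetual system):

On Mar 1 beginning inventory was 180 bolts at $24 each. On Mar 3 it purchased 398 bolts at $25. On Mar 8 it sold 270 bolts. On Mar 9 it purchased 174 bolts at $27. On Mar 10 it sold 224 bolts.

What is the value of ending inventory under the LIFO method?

Mar 8, 270 sold [LIFO — newest first]: 270 @ $25 = $6,750
Mar 10, 224 sold [LIFO — newest first]: 174 @ $27 + 50 @ $25 = $5,948
Total COGS = $6,750 + $5,948 = $12,698
Ending inventory: 180 @ $24 + 78 @ $25 = $6,270

Ending inventory = $6,270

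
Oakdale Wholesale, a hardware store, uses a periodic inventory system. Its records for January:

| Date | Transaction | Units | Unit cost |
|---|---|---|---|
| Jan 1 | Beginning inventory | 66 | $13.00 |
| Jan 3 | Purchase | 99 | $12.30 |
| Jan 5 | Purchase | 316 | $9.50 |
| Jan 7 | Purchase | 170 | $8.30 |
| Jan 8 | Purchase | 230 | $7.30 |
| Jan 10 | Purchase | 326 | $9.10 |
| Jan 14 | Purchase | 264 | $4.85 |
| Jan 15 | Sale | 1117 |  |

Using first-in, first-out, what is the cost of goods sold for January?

Jan 15, 1117 sold [FIFO — oldest first]: 66 @ $13.00 + 99 @ $12.30 + 316 @ $9.50 + 170 @ $8.30 + 230 @ $7.30 + 236 @ $9.10 = $10,315.30
Ending inventory: 90 @ $9.10 + 264 @ $4.85 = $2,099.40

COGS = $10,315.30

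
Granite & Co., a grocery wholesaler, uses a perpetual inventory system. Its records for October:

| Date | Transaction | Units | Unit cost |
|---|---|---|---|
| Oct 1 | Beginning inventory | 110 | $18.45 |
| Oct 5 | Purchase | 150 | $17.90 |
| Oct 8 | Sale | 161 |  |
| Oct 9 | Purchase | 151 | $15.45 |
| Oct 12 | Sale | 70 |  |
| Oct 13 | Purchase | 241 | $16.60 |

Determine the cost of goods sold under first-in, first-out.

Oct 8, 161 sold [FIFO — oldest first]: 110 @ $18.45 + 51 @ $17.90 = $2,942.40
Oct 12, 70 sold [FIFO — oldest first]: 70 @ $17.90 = $1,253.00
Total COGS = $2,942.40 + $1,253.00 = $4,195.40
Ending inventory: 29 @ $17.90 + 151 @ $15.45 + 241 @ $16.60 = $6,852.65
Check: goods available $11,048.05 = COGS $4,195.40 + ending $6,852.65

COGS = $4,195.40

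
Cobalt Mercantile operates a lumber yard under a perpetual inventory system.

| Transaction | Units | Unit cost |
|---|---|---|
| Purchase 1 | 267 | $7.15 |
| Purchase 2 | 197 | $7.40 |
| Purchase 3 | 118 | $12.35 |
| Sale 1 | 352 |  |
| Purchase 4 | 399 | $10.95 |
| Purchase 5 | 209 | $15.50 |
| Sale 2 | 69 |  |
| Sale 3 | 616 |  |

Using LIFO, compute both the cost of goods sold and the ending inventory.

Sale 1 (352) [LIFO — newest first]: 118 @ $12.35 + 197 @ $7.40 + 37 @ $7.15 = $3,179.65
Sale 2 (69) [LIFO — newest first]: 69 @ $15.50 = $1,069.50
Sale 3 (616) [LIFO — newest first]: 140 @ $15.50 + 399 @ $10.95 + 77 @ $7.15 = $7,089.60
Total COGS = $3,179.65 + $1,069.50 + $7,089.60 = $11,338.75
Ending inventory: 153 @ $7.15 = $1,093.95

COGS = $11,338.75; ending inventory = $1,093.95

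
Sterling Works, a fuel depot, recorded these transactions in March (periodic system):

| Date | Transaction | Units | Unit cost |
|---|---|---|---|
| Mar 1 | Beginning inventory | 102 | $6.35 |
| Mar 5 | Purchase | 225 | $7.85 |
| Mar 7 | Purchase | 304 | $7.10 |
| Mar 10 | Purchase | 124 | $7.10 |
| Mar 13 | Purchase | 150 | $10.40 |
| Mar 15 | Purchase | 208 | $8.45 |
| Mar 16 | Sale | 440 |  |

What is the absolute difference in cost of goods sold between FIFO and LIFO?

FIFO COGS: 102 @ $6.35 + 225 @ $7.85 + 113 @ $7.10 = $3,216.25
LIFO COGS: 208 @ $8.45 + 150 @ $10.40 + 82 @ $7.10 = $3,899.80
Difference = |$3,216.25 − $3,899.80| = $683.55

$683.55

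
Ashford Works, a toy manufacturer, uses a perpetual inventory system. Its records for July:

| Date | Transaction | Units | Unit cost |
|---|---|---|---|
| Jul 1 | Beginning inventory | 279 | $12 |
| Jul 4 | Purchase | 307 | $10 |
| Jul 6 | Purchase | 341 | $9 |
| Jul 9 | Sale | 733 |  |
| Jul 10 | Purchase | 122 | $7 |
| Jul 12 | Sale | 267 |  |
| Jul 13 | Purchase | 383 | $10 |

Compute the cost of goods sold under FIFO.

COGS = $9,998

Jul 9, 733 sold [FIFO — oldest first]: 279 @ $12 + 307 @ $10 + 147 @ $9 = $7,741
Jul 12, 267 sold [FIFO — oldest first]: 194 @ $9 + 73 @ $7 = $2,257
Total COGS = $7,741 + $2,257 = $9,998
Ending inventory: 49 @ $7 + 383 @ $10 = $4,173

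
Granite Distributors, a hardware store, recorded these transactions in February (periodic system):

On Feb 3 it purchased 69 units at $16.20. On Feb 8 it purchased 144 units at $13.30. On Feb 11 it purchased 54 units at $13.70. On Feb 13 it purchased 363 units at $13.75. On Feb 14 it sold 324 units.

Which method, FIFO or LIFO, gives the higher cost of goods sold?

FIFO

FIFO COGS: 69 @ $16.20 + 144 @ $13.30 + 54 @ $13.70 + 57 @ $13.75 = $4,556.55
LIFO COGS: 324 @ $13.75 = $4,455.00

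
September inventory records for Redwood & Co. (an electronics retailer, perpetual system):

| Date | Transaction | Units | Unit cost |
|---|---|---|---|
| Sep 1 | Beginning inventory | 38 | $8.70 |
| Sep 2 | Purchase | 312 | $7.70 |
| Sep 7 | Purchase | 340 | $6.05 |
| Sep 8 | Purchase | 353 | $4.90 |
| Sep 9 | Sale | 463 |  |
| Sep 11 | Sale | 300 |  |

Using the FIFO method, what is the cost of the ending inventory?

Ending inventory = $1,372.00

Sep 9, 463 sold [FIFO — oldest first]: 38 @ $8.70 + 312 @ $7.70 + 113 @ $6.05 = $3,416.65
Sep 11, 300 sold [FIFO — oldest first]: 227 @ $6.05 + 73 @ $4.90 = $1,731.05
Total COGS = $3,416.65 + $1,731.05 = $5,147.70
Ending inventory: 280 @ $4.90 = $1,372.00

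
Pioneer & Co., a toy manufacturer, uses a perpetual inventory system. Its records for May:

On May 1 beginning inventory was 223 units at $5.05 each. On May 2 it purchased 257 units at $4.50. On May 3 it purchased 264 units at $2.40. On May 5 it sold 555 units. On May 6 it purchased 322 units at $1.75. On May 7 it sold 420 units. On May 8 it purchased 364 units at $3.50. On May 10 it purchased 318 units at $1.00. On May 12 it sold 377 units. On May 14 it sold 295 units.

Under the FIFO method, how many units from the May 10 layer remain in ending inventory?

101

May 5, 555 sold [FIFO — oldest first]: 223 @ $5.05 + 257 @ $4.50 + 75 @ $2.40 = $2,462.65
May 7, 420 sold [FIFO — oldest first]: 189 @ $2.40 + 231 @ $1.75 = $857.85
May 12, 377 sold [FIFO — oldest first]: 91 @ $1.75 + 286 @ $3.50 = $1,160.25
May 14, 295 sold [FIFO — oldest first]: 78 @ $3.50 + 217 @ $1.00 = $490.00
Total COGS = $2,462.65 + $857.85 + $1,160.25 + $490.00 = $4,970.75
Ending inventory: 101 @ $1.00 = $101.00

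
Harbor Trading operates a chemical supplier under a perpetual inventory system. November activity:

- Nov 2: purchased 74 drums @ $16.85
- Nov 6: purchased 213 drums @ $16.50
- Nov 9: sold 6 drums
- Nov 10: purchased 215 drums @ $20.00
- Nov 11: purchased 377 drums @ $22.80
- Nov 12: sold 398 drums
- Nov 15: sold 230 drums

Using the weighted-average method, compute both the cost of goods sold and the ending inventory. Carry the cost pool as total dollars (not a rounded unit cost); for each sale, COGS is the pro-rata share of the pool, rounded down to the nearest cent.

After Nov 2: 74 on hand, pool $1,246.90 (≈ $16.8500 each)
After Nov 6: 287 on hand, pool $4,761.40 (≈ $16.5902 each)
Nov 9, sell 6: 6/287 × $4,761.40 → $99.54
After Nov 10: 496 on hand, pool $8,961.86 (≈ $18.0683 each)
After Nov 11: 873 on hand, pool $17,557.46 (≈ $20.1116 each)
Nov 12, sell 398: 398/873 × $17,557.46 → $8,004.43
Nov 15, sell 230: 230/475 × $9,553.03 → $4,625.67
Total COGS = $99.54 + $8,004.43 + $4,625.67 = $12,729.64
Ending inventory (cost pool remaining) = $4,927.36

COGS = $12,729.64; ending inventory = $4,927.36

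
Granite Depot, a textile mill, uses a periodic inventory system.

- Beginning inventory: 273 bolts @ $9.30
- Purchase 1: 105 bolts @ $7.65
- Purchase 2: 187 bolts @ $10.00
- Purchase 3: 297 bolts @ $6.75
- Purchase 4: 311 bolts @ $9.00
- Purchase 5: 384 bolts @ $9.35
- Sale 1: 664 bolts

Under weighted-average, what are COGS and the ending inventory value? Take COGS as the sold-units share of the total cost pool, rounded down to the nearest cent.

COGS = $5,802.55; ending inventory = $7,803.75

Sale 1, sell 664: 664/1557 × $13,606.30 → $5,802.55
Ending inventory (cost pool remaining) = $7,803.75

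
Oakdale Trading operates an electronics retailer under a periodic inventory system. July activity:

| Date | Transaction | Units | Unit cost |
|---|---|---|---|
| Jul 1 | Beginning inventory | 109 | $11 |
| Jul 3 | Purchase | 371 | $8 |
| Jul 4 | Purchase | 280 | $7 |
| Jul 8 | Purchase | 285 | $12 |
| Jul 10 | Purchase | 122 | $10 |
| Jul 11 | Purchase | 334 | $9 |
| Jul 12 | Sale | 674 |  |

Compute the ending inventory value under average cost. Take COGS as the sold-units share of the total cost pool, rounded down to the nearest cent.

Ending inventory = $7,588.46

Jul 12, sell 674: 674/1501 × $13,773.00 → $6,184.54
Ending inventory (cost pool remaining) = $7,588.46
Check: goods available $13,773.00 = COGS $6,184.54 + ending $7,588.46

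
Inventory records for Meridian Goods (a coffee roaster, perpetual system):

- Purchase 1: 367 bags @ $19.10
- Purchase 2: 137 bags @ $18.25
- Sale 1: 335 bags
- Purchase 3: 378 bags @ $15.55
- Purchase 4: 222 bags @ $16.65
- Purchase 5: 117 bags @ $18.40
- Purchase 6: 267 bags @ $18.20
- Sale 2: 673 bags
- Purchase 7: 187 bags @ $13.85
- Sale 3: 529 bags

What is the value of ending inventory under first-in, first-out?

Ending inventory = $1,911.30

Sale 1 (335) [FIFO — oldest first]: 335 @ $19.10 = $6,398.50
Sale 2 (673) [FIFO — oldest first]: 32 @ $19.10 + 137 @ $18.25 + 378 @ $15.55 + 126 @ $16.65 = $11,087.25
Sale 3 (529) [FIFO — oldest first]: 96 @ $16.65 + 117 @ $18.40 + 267 @ $18.20 + 49 @ $13.85 = $9,289.25
Total COGS = $6,398.50 + $11,087.25 + $9,289.25 = $26,775.00
Ending inventory: 138 @ $13.85 = $1,911.30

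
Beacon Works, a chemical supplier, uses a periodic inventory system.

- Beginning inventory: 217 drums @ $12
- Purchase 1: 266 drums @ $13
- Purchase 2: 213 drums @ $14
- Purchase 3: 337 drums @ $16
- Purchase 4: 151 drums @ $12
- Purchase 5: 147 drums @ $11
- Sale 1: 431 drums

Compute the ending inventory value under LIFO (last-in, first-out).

Sale 1 (431) [LIFO — newest first]: 147 @ $11 + 151 @ $12 + 133 @ $16 = $5,557
Ending inventory: 217 @ $12 + 266 @ $13 + 213 @ $14 + 204 @ $16 = $12,308

Ending inventory = $12,308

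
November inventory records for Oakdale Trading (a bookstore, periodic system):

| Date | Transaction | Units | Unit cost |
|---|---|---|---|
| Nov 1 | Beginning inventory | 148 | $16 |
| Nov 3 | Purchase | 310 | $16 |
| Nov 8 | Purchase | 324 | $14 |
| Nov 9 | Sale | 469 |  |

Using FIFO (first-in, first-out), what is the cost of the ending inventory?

Nov 9, 469 sold [FIFO — oldest first]: 148 @ $16 + 310 @ $16 + 11 @ $14 = $7,482
Ending inventory: 313 @ $14 = $4,382

Ending inventory = $4,382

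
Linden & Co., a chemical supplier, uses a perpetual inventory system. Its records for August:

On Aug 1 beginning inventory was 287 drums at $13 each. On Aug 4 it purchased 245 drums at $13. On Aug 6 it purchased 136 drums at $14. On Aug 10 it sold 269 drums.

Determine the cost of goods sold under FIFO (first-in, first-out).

COGS = $3,497

Aug 10, 269 sold [FIFO — oldest first]: 269 @ $13 = $3,497
Ending inventory: 18 @ $13 + 245 @ $13 + 136 @ $14 = $5,323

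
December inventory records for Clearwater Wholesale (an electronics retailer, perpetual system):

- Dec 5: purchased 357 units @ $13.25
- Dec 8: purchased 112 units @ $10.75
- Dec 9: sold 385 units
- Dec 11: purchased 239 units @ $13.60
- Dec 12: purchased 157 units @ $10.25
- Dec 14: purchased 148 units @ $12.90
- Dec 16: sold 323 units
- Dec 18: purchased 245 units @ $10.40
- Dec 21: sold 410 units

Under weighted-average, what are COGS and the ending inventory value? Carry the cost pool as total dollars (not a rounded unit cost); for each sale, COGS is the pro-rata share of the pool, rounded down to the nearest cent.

COGS = $13,634.32; ending inventory = $1,616.78

After Dec 5: 357 on hand, pool $4,730.25 (≈ $13.2500 each)
After Dec 8: 469 on hand, pool $5,934.25 (≈ $12.6530 each)
Dec 9, sell 385: 385/469 × $5,934.25 → $4,871.39
After Dec 11: 323 on hand, pool $4,313.26 (≈ $13.3537 each)
After Dec 12: 480 on hand, pool $5,922.51 (≈ $12.3386 each)
After Dec 14: 628 on hand, pool $7,831.71 (≈ $12.4709 each)
Dec 16, sell 323: 323/628 × $7,831.71 → $4,028.09
After Dec 18: 550 on hand, pool $6,351.62 (≈ $11.5484 each)
Dec 21, sell 410: 410/550 × $6,351.62 → $4,734.84
Total COGS = $4,871.39 + $4,028.09 + $4,734.84 = $13,634.32
Ending inventory (cost pool remaining) = $1,616.78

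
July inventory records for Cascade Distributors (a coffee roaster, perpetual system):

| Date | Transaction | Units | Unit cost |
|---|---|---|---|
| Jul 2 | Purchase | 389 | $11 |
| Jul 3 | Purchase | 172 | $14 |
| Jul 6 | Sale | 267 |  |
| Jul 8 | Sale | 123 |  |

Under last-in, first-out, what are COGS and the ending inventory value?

Jul 6, 267 sold [LIFO — newest first]: 172 @ $14 + 95 @ $11 = $3,453
Jul 8, 123 sold [LIFO — newest first]: 123 @ $11 = $1,353
Total COGS = $3,453 + $1,353 = $4,806
Ending inventory: 171 @ $11 = $1,881

COGS = $4,806; ending inventory = $1,881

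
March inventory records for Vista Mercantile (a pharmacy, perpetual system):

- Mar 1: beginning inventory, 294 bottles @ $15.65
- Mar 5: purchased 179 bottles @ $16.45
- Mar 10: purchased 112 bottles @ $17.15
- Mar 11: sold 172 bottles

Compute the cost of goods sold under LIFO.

Mar 11, 172 sold [LIFO — newest first]: 112 @ $17.15 + 60 @ $16.45 = $2,907.80
Ending inventory: 294 @ $15.65 + 119 @ $16.45 = $6,558.65
Check: goods available $9,466.45 = COGS $2,907.80 + ending $6,558.65

COGS = $2,907.80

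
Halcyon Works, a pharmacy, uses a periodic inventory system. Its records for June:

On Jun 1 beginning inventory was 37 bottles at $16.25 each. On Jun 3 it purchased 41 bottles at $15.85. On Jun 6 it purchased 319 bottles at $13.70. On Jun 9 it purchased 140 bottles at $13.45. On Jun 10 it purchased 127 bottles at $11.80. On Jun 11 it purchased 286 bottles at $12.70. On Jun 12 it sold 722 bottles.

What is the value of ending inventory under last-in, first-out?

Jun 12, 722 sold [LIFO — newest first]: 286 @ $12.70 + 127 @ $11.80 + 140 @ $13.45 + 169 @ $13.70 = $9,329.10
Ending inventory: 37 @ $16.25 + 41 @ $15.85 + 150 @ $13.70 = $3,306.10

Ending inventory = $3,306.10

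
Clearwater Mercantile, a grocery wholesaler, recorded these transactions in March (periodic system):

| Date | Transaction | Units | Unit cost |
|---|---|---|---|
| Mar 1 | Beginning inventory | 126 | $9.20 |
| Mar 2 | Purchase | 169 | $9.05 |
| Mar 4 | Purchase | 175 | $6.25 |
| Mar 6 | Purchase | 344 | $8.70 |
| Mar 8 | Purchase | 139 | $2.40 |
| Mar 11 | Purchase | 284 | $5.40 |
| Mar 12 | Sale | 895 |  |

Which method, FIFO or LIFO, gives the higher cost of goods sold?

FIFO

FIFO COGS: 126 @ $9.20 + 169 @ $9.05 + 175 @ $6.25 + 344 @ $8.70 + 81 @ $2.40 = $6,969.60
LIFO COGS: 284 @ $5.40 + 139 @ $2.40 + 344 @ $8.70 + 128 @ $6.25 = $5,660.00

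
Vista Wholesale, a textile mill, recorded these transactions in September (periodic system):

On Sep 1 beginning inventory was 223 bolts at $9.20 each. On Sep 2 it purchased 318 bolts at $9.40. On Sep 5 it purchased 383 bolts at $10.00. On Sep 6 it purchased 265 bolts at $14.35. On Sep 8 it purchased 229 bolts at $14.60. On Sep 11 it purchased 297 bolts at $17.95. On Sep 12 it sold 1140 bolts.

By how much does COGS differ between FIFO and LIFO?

$3,996.90

FIFO COGS: 223 @ $9.20 + 318 @ $9.40 + 383 @ $10.00 + 216 @ $14.35 = $11,970.40
LIFO COGS: 297 @ $17.95 + 229 @ $14.60 + 265 @ $14.35 + 349 @ $10.00 = $15,967.30
Difference = |$11,970.40 − $15,967.30| = $3,996.90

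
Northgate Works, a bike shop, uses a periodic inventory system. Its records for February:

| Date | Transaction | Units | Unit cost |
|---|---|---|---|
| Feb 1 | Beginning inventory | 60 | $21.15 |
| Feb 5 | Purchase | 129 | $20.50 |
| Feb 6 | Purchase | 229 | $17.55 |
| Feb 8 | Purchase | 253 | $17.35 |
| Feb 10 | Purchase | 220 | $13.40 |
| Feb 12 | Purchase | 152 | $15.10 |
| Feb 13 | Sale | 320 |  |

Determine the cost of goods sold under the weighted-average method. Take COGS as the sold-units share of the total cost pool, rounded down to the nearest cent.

COGS = $5,389.13

Feb 13, sell 320: 320/1043 × $17,565.20 → $5,389.13
Ending inventory (cost pool remaining) = $12,176.07
Check: goods available $17,565.20 = COGS $5,389.13 + ending $12,176.07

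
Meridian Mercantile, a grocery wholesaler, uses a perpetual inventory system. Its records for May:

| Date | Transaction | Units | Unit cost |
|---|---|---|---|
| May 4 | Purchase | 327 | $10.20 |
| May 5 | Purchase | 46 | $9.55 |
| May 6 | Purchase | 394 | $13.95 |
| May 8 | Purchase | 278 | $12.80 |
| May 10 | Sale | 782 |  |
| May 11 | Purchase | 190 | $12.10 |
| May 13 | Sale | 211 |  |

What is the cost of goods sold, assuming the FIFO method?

COGS = $12,163.80

May 10, 782 sold [FIFO — oldest first]: 327 @ $10.20 + 46 @ $9.55 + 394 @ $13.95 + 15 @ $12.80 = $9,463.00
May 13, 211 sold [FIFO — oldest first]: 211 @ $12.80 = $2,700.80
Total COGS = $9,463.00 + $2,700.80 = $12,163.80
Ending inventory: 52 @ $12.80 + 190 @ $12.10 = $2,964.60
Check: goods available $15,128.40 = COGS $12,163.80 + ending $2,964.60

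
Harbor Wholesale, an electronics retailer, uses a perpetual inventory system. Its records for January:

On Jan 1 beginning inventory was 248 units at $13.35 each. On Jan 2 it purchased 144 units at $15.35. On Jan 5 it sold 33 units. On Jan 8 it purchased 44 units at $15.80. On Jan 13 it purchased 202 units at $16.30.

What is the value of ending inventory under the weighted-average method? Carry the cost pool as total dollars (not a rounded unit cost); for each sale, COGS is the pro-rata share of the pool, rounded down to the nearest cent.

After Jan 1: 248 on hand, pool $3,310.80 (≈ $13.3500 each)
After Jan 2: 392 on hand, pool $5,521.20 (≈ $14.0847 each)
Jan 5, sell 33: 33/392 × $5,521.20 → $464.79
After Jan 8: 403 on hand, pool $5,751.61 (≈ $14.2720 each)
After Jan 13: 605 on hand, pool $9,044.21 (≈ $14.9491 each)
Ending inventory (cost pool remaining) = $9,044.21

Ending inventory = $9,044.21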